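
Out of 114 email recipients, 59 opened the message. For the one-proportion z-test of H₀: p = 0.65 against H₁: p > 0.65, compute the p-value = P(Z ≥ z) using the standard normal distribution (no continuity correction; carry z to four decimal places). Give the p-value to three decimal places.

p-value = 0.998

Sample proportion p̂ = 59/114 = 0.51754.
Null standard error: √(0.65·0.35/114) = √0.001995614 = 0.044672.
z = (p̂ − p₀)/SE = (59/114 − 0.65)/0.044672 ≈ -2.9651.
p-value = P(Z ≥ z) with z = -2.9651 → 0.998.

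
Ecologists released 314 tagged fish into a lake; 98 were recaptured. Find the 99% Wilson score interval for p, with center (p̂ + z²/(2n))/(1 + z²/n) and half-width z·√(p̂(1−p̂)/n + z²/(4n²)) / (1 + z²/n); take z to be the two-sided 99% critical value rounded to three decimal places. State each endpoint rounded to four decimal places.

p̂ = 98/314 = 0.31210; z = 2.576, so z² = 6.635776.
Denominator 1 + z²/n = 1 + 6.635776/314 = 1.021133.
Center = (0.31210 + 0.010567)/1.021133 = 0.31599.
Radicand: p̂(1−p̂)/n + z²/(4n²) = 0.000683740 + 0.000016826 = 0.000700566.
Half-width = 2.576·√0.000700566/1.021133 = 0.06677.
CI: 0.31599 ± 0.06677 = (0.2492, 0.3828).

(0.2492, 0.3828)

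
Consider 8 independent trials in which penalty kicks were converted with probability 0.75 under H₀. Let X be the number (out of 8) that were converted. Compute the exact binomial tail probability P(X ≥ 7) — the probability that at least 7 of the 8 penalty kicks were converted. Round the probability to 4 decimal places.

X is binomial with n = 8 and p = 0.75.
P(X ≥ 7) = C(8,7)·0.75^7·0.25^1 + C(8,8)·0.75^8·0.25^0.
= 0.266968 + 0.100113 = 0.3671.

P = 0.3671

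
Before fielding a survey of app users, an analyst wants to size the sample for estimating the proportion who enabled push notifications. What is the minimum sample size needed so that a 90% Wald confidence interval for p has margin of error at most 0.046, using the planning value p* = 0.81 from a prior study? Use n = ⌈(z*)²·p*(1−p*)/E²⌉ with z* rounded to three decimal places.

n = 197

The 90% critical value is z* = 1.645.
p*(1−p*) = 0.1539.
Required n before rounding: 2.706025 × 0.1539 / 0.046² = 196.813.
Rounding up, n = 197.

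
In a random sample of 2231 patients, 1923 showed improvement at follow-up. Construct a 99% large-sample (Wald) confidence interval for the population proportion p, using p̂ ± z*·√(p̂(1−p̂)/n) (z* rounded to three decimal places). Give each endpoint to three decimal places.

(0.843, 0.881)

The sample proportion is 1923/2231 = 0.86195.
Standard error of p̂: √(0.118996/2231) = √0.000053337 = 0.007303.
For 99% confidence, z* = 2.576.
Margin of error: 2.576 × 0.007303 = 0.01881.
CI: 0.86195 ± 0.01881 = (0.843, 0.881).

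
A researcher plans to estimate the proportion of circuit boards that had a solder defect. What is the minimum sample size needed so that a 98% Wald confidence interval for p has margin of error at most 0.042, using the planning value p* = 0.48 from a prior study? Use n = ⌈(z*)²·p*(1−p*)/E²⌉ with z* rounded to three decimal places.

n = 766

z* = 2.326 at the 98% level.
p*(1−p*) = 0.2496.
(z*)²·p*(1−p*)/E² = 5.410276·0.2496/0.001764 = 765.536.
Rounding up, n = 766.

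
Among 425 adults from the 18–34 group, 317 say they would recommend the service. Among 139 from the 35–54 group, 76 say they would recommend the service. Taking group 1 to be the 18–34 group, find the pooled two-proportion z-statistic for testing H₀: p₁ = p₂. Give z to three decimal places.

Sample proportions: p̂₁ = 317/425 = 0.74588 and p̂₂ = 76/139 = 0.54676.
Pooling: p̂ = 393/564 = 0.69681.
SE = √[p̂(1−p̂)(1/n₁+1/n₂)] = √[0.69681·0.30319·(1/425+1/139)] ≈ 0.044911.
z = (p̂₁ − p̂₂)/SE = (0.74588 − 0.54676)/0.044911 = 0.19912/0.044911 = 4.434.

z = 4.434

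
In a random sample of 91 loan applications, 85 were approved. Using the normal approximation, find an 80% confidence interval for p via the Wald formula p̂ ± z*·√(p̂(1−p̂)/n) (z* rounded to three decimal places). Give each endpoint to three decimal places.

(0.901, 0.967)

p̂ = 85/91 = 0.93407.
Standard error of p̂: √(0.061587/91) = √0.000676778 = 0.026015.
The 80% critical value is z* = 1.282.
Margin = 1.282·0.026015 = 0.03335.
So the interval runs from 0.901 to 0.967.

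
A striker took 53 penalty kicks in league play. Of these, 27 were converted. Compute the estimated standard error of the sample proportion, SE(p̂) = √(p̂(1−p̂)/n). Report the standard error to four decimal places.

SE = 0.0687

With x = 27 successes in n = 53, p̂ = 0.50943.
p̂(1−p̂) = 0.50943·0.49057 = 0.249911.
SE = √(0.249911/53) = 0.0687.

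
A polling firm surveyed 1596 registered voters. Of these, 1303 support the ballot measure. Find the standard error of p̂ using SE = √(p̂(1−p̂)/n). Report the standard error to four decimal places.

p̂ = 1303/1596 = 0.81642.
p̂(1−p̂) = 0.81642·0.18358 = 0.149878.
SE = √(0.149878/1596) = 0.0097.

SE = 0.0097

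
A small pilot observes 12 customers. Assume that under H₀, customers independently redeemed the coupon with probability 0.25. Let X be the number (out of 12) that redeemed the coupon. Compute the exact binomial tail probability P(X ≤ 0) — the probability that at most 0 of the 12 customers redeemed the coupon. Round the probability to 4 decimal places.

P = 0.0317

X is binomial with n = 12 and p = 0.25.
P(X ≤ 0) = C(12,0)·0.25^0·0.75^12.
= 0.031676 = 0.0317.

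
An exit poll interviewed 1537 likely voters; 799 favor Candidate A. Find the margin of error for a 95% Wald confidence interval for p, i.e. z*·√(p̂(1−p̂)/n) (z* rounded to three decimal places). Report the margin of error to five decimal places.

ME = 0.02498

The sample proportion is 799/1537 = 0.51984.
Standard error of p̂: √(0.249606/1537) = √0.000162398 = 0.012744.
z* = 1.960 at the 95% level.
Margin of error = z*·SE = 1.960 × 0.012744 = 0.02498.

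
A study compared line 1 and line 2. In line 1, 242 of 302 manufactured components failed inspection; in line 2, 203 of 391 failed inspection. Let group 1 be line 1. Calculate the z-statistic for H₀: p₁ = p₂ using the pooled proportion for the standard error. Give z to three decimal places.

p̂₁ = 242/302 = 0.80132, p̂₂ = 203/391 = 0.51918.
Pooling: p̂ = 445/693 = 0.64214.
SE = √[p̂(1−p̂)(1/n₁+1/n₂)] = √[0.64214·0.35786·(1/302+1/391)] ≈ 0.036724.
z = 0.28214/0.036724 = 7.683.

z = 7.683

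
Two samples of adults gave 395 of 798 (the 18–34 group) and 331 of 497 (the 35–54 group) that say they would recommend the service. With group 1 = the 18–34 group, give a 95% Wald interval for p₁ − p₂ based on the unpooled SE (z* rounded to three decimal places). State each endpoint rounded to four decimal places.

(-0.2251, -0.1169)

p̂₁ = 0.49499, p̂₂ = 0.66600, so the observed difference is -0.17101.
SE = √(0.000313252 + 0.000447576) = √0.000760828 = 0.027583.
For 95% confidence, z* = 1.960. Margin of error = 0.05406.
So the interval runs from -0.2251 to -0.1169.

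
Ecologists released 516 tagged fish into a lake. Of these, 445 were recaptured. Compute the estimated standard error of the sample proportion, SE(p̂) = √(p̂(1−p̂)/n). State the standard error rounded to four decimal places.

SE = 0.0152

With x = 445 successes in n = 516, p̂ = 0.86240.
p̂(1−p̂) = 0.86240·0.13760 = 0.118666.
Dividing by n and taking the root: √0.000229973 = 0.0152.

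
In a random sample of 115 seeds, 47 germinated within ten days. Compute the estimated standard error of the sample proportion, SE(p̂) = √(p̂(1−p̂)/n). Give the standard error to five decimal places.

SE = 0.04584

The sample proportion is 47/115 = 0.40870.
p̂(1−p̂) = 0.40870·0.59130 = 0.241664.
SE = √(0.241664/115) = √0.002101426 = 0.04584.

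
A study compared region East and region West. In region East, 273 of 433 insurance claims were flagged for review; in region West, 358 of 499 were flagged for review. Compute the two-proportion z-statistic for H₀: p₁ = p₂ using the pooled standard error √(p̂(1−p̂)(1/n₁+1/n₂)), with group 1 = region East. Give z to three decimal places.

z = -2.831

Sample proportions: p̂₁ = 273/433 = 0.63048 and p̂₂ = 358/499 = 0.71743.
Pooled p̂ = (273+358)/(433+499) = 631/932 = 0.67704.
SE = √[p̂(1−p̂)(1/n₁+1/n₂)] = √[0.67704·0.32296·(1/433+1/499)] ≈ 0.030711.
z = -0.08695/0.030711 = -2.831.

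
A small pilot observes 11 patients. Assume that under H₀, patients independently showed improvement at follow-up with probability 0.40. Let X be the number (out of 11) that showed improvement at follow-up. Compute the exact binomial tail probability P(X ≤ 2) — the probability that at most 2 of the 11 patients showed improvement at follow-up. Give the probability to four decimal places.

X ~ Binomial(n=11, p=0.40).
P(X ≤ 2) = C(11,0)·0.40^0·0.60^11 + C(11,1)·0.40^1·0.60^10 + C(11,2)·0.40^2·0.60^9.
= 0.003628 + 0.026605 + 0.088684 = 0.1189.

P = 0.1189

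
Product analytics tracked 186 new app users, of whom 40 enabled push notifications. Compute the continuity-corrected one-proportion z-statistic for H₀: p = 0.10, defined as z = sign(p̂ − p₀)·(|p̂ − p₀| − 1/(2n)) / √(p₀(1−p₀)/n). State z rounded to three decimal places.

z = 5.108

p̂ = 40/186 = 0.21505. p̂ − p₀ = 0.115054.
1/(2n) = 0.002688.
Corrected numerator: |0.115054| − 0.002688 = 0.112366.
Null standard error: √(0.10·0.90/186) = √0.000483871 = 0.021997.
z = +0.112366/0.021997 = 5.108.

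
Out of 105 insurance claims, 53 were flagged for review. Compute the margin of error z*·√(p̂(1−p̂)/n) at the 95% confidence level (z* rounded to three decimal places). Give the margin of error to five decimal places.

p̂ = 53/105 = 0.50476.
Standard error of p̂: √(0.249977/105) = √0.002380736 = 0.048793.
z* = 1.960 at the 95% level.
So ME = 0.09563.

ME = 0.09563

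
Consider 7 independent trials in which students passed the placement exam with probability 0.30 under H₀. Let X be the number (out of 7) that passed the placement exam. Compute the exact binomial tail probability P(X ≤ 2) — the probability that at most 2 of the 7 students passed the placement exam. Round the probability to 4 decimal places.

P = 0.6471

X is binomial with n = 7 and p = 0.30.
P(X ≤ 2) = C(7,0)·0.30^0·0.70^7 + C(7,1)·0.30^1·0.70^6 + C(7,2)·0.30^2·0.70^5.
= 0.082354 + 0.247063 + 0.317652 = 0.6471.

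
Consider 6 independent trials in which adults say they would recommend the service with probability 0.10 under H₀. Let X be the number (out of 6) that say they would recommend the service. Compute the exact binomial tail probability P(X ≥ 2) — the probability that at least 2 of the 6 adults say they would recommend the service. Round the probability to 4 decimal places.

X ~ Binomial(n=6, p=0.10).
P(X ≥ 2) = Σ_{j=2}^{6} C(6,j)·0.10^j·0.90^{6−j}.
= 0.098415 + 0.014580 + 0.001215 + 0.000054 + 0.000001 = 0.1143.

P = 0.1143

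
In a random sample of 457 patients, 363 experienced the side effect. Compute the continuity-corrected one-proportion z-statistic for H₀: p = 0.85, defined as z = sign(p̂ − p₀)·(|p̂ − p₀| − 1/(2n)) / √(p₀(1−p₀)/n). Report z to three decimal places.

p̂ = 363/457 = 0.79431. p̂ − p₀ = -0.055689.
1/(2n) = 0.001094.
Corrected numerator: |-0.055689| − 0.001094 = 0.054595.
Under H₀, SE = √(p₀(1−p₀)/n) = √(0.85·0.15/457) = √0.000278993 = 0.016703.
z = (−)0.054595/0.016703 = -3.269.

z = -3.269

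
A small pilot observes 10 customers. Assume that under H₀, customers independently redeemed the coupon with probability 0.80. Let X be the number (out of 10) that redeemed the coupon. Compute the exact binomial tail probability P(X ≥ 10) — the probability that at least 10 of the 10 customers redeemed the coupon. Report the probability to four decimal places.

P = 0.1074

X is binomial with n = 10 and p = 0.80.
P(X ≥ 10) = C(10,10)·0.80^10·0.20^0.
= 0.107374 = 0.1074.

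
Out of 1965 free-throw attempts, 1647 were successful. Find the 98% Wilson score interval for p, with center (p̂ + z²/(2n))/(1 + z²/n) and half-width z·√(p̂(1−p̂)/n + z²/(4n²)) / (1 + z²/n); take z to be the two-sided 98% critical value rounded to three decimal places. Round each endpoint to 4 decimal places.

p̂ = 1647/1965 = 0.83817; z = 2.326, so z² = 5.410276.
Denominator 1 + z²/n = 1 + 5.410276/1965 = 1.002753.
Adjusted center: (0.83817 + z²/(2n))/1.002753 = 0.83724.
Radicand: p̂(1−p̂)/n + z²/(4n²) = 0.000069029 + 0.000000350 = 0.000069379.
Half-width = 2.326·√0.000069379/1.002753 = 0.01932.
So the interval runs from 0.8179 to 0.8566.

(0.8179, 0.8566)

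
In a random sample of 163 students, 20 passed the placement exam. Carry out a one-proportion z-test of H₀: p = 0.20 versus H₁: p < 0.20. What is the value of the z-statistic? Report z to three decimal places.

z = -2.467

With x = 20 successes in n = 163, p̂ = 0.12270.
SE₀ = √(0.20·0.80/163) = 0.031330.
Test statistic: z = -0.07730/0.031330 = -2.467.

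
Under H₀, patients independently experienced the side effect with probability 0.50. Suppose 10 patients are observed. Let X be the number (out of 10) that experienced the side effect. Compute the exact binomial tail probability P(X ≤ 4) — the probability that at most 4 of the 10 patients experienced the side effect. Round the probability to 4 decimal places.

X ~ Binomial(n=10, p=0.50).
P(X ≤ 4) = Σ_{j=0}^{4} C(10,j)·0.50^j·0.50^{10−j}.
= 0.000977 + 0.009766 + 0.043945 + 0.117188 + 0.205078 = 0.3770.

P = 0.3770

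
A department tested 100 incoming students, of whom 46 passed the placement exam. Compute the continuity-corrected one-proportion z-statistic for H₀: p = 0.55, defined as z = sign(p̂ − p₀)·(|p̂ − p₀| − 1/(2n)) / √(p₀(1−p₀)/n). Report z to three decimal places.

z = -1.709

With x = 46 successes in n = 100, p̂ = 0.46000. p̂ − p₀ = -0.090000.
1/(2n) = 0.005000.
Corrected numerator: |-0.090000| − 0.005000 = 0.085000.
Null standard error: √(0.55·0.45/100) = √0.002475000 = 0.049749.
z = −0.085000/0.049749 = -1.709.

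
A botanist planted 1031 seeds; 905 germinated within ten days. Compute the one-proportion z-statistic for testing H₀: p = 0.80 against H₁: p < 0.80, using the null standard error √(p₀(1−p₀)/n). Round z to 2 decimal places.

z = 6.24

The sample proportion is 905/1031 = 0.87779.
SE₀ = √(0.80·0.20/1031) = 0.012457.
z = (0.87779 − 0.80)/0.012457 = 0.07779/0.012457 = 6.24.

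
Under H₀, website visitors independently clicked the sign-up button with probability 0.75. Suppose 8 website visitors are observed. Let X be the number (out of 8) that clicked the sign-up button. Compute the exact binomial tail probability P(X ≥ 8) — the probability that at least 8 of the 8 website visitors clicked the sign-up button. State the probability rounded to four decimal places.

P = 0.1001

X is binomial with n = 8 and p = 0.75.
P(X ≥ 8) = C(8,8)·0.75^8·0.25^0.
= 0.100113 = 0.1001.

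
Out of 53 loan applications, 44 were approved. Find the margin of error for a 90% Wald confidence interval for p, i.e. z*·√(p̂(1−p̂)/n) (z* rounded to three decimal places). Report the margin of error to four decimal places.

Sample proportion p̂ = 44/53 = 0.83019.
SE(p̂) = √(0.83019·0.16981/53) = 0.051574.
For 90% confidence, z* = 1.645.
ME = 1.645·0.051574 = 0.0848.

ME = 0.0848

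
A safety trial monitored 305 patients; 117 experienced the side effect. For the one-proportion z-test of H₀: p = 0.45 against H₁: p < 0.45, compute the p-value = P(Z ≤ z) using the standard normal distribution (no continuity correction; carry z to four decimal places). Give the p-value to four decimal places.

The sample proportion is 117/305 = 0.38361.
Null standard error: √(0.45·0.55/305) = √0.000811475 = 0.028486.
z = (p̂ − p₀)/SE = (117/305 − 0.45)/0.028486 ≈ -2.3307.
p-value = P(Z ≤ z) with z = -2.3307 → 0.0099.

p-value = 0.0099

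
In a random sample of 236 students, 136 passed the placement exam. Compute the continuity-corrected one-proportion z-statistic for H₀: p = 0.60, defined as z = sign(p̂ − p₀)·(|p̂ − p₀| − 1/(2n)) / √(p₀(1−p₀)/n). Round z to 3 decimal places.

Sample proportion p̂ = 136/236 = 0.57627. p̂ − p₀ = -0.023729.
Continuity correction 1/(2n) = 1/472 = 0.002119.
Corrected numerator: |-0.023729| − 0.002119 = 0.021610.
SE₀ = √(0.60·0.40/236) = 0.031890.
z = −0.021610/0.031890 = -0.678.

z = -0.678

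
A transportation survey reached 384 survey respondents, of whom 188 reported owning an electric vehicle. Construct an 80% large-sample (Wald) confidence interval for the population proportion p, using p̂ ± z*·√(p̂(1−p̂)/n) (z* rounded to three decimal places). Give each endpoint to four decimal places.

With x = 188 successes in n = 384, p̂ = 0.48958.
SE(p̂) = √(0.48958·0.51042/384) = 0.025510.
For 80% confidence, z* = 1.282.
Margin = 1.282·0.025510 = 0.03270.
So the interval runs from 0.4569 to 0.5223.

(0.4569, 0.5223)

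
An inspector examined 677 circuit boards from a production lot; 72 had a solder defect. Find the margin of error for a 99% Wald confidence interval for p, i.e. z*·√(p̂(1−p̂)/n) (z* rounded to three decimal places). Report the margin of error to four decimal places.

p̂ = 72/677 = 0.10635.
SE(p̂) = √(0.10635·0.89365/677) = 0.011848.
z* = 2.576 at the 99% level.
So ME = 0.0305.

ME = 0.0305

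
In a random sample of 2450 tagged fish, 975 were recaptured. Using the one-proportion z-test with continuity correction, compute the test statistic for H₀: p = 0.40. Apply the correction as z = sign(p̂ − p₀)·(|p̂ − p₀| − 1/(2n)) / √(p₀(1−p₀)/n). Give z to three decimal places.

p̂ = 975/2450 = 0.39796. p̂ − p₀ = -0.002041.
Continuity correction 1/(2n) = 1/4900 = 0.000204.
Corrected numerator: |-0.002041| − 0.000204 = 0.001837.
Null standard error: √(0.40·0.60/2450) = √0.000097959 = 0.009897.
z = −0.001837/0.009897 = -0.186.

z = -0.186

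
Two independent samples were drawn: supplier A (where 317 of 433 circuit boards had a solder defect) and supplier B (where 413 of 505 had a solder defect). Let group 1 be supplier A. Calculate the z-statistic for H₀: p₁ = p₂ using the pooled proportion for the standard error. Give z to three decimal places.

z = -3.151

p̂₁ = 317/433 = 0.73210, p̂₂ = 413/505 = 0.81782.
Pooled p̂ = (317+413)/(433+505) = 730/938 = 0.77825.
SE = √[p̂(1−p̂)(1/n₁+1/n₂)] = √[0.77825·0.22175·(1/433+1/505)] ≈ 0.027208.
z = (p̂₁ − p̂₂)/SE = (0.73210 − 0.81782)/0.027208 = -0.08572/0.027208 = -3.151.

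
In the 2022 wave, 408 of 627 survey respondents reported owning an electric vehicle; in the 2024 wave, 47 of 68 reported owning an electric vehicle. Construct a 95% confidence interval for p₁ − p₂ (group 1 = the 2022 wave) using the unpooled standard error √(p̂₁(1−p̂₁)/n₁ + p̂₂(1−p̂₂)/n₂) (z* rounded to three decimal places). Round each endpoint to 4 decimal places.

p̂₁ = 0.65072, p̂₂ = 0.69118, so the observed difference is -0.04046.
Unpooled SE = √(p̂₁(1−p̂₁)/n₁ + p̂₂(1−p̂₂)/n₂) = √(0.000362495 + 0.003138993) = 0.059173.
For 95% confidence, z* = 1.960. Margin of error = 0.11598.
CI: -0.04046 ± 0.11598 = (-0.1564, 0.0755).

(-0.1564, 0.0755)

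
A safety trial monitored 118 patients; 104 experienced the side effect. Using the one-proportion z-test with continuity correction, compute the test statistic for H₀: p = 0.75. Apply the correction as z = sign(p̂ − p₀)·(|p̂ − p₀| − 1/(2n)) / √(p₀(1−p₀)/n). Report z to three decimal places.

z = 3.189

p̂ = 104/118 = 0.88136. p̂ − p₀ = 0.131356.
Continuity correction 1/(2n) = 1/236 = 0.004237.
Corrected numerator: |0.131356| − 0.004237 = 0.127119.
Null standard error: √(0.75·0.25/118) = √0.001588983 = 0.039862.
z = +0.127119/0.039862 = 3.189.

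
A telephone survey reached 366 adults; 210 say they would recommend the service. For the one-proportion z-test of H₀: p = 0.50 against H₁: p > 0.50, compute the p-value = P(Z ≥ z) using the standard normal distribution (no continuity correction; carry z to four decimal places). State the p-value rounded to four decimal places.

With x = 210 successes in n = 366, p̂ = 0.57377.
SE₀ = √(0.50·0.50/366) = 0.026135.
Test statistic (full precision, shown to 4 dp): z = (210/366 − 0.50)/SE₀ ≈ 2.8226.
p-value = P(Z ≥ z) with z = 2.8226 → 0.0024.

p-value = 0.0024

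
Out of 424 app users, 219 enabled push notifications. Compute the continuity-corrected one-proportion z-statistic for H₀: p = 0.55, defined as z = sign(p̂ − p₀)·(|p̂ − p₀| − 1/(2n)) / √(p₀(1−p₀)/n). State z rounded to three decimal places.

z = -1.337

Sample proportion p̂ = 219/424 = 0.51651. p̂ − p₀ = -0.033491.
Continuity correction 1/(2n) = 1/848 = 0.001179.
Corrected numerator: |-0.033491| − 0.001179 = 0.032312.
Under H₀, SE = √(p₀(1−p₀)/n) = √(0.55·0.45/424) = √0.000583726 = 0.024160.
z = −0.032312/0.024160 = -1.337.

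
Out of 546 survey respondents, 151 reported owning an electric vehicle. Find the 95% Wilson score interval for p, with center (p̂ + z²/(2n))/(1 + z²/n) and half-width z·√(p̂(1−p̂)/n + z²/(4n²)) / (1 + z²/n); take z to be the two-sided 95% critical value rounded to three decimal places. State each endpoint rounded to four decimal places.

(0.2407, 0.3155)

Here p̂ = 151/546 = 0.27656 and z = 1.960 (z² = 3.841600).
Denominator 1 + z²/n = 1 + 3.841600/546 = 1.007036.
Adjusted center: (0.27656 + z²/(2n))/1.007036 = 0.27812.
Radicand: p̂(1−p̂)/n + z²/(4n²) = 0.000366434 + 0.000003222 = 0.000369656.
Half-width = 1.960·√0.000369656/1.007036 = 0.03742.
So the interval runs from 0.2407 to 0.3155.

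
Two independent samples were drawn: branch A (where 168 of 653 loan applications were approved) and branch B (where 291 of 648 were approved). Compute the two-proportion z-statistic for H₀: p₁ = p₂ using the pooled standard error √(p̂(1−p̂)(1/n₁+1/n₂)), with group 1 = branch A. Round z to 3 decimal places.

z = -7.239

p̂₁ = 168/653 = 0.25727, p̂₂ = 291/648 = 0.44907.
Pooled p̂ = (168+291)/(653+648) = 459/1301 = 0.35281.
SE = √[p̂(1−p̂)(1/n₁+1/n₂)] = √[0.35281·0.64719·(1/653+1/648)] ≈ 0.026496.
z = -0.19180/0.026496 = -7.239.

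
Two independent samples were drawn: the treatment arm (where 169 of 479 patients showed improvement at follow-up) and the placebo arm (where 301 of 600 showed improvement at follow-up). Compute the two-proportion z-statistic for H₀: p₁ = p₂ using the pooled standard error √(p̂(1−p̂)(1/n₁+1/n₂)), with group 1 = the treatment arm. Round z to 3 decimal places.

z = -4.899

Sample proportions: p̂₁ = 169/479 = 0.35282 and p̂₂ = 301/600 = 0.50167.
Pooled p̂ = (169+301)/(479+600) = 470/1079 = 0.43559.
Pooled SE = √[0.2458512·0.00375435] ≈ 0.030381.
z = (p̂₁ − p̂₂)/SE = (0.35282 − 0.50167)/0.030381 = -0.14885/0.030381 = -4.899.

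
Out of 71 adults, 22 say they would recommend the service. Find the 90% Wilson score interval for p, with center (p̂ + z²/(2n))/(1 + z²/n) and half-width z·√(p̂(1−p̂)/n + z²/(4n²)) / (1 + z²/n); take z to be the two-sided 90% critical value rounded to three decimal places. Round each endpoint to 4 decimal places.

(0.2280, 0.4057)

p̂ = 22/71 = 0.30986; z = 1.645, so z² = 2.706025.
Denominator 1 + z²/n = 1 + 2.706025/71 = 1.038113.
Adjusted center: (0.30986 + z²/(2n))/1.038113 = 0.31684.
Radicand: p̂(1−p̂)/n + z²/(4n²) = 0.003011922 + 0.000134201 = 0.003146123.
Half-width = z·√(radicand)/denom = 1.645·0.056090/1.038113 = 0.08888.
Interval: 0.31684 ± 0.08888 → (0.2280, 0.4057).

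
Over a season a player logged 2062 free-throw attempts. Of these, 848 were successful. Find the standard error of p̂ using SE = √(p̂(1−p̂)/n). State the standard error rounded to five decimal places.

SE = 0.01084

p̂ = 848/2062 = 0.41125.
p̂(1−p̂) = 0.242123.
SE = √(0.242123/2062) = 0.01084.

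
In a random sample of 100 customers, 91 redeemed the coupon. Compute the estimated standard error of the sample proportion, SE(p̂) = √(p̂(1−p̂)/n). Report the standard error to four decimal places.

p̂ = 91/100 = 0.91000.
p̂(1−p̂) = 0.081900.
Dividing by n and taking the root: √0.000819000 = 0.0286.

SE = 0.0286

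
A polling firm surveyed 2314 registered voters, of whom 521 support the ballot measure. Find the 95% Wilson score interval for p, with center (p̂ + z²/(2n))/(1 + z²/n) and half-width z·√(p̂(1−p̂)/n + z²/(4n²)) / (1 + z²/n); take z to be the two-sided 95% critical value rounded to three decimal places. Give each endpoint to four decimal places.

p̂ = 521/2314 = 0.22515; z = 1.960, so z² = 3.841600.
1 + z²/n = 1.001660.
Center = (0.22515 + 0.000830)/1.001660 = 0.22561.
Radicand: p̂(1−p̂)/n + z²/(4n²) = 0.000075392 + 0.000000179 = 0.000075571.
Half-width = z·√(radicand)/denom = 1.960·0.008693/1.001660 = 0.01701.
So the interval runs from 0.2086 to 0.2426.

(0.2086, 0.2426)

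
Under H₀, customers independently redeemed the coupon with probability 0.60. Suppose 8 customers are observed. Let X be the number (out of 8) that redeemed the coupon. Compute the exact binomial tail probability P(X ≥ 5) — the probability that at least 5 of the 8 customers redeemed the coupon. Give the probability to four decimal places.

X ~ Binomial(n=8, p=0.60).
P(X ≥ 5) = C(8,5)·0.60^5·0.40^3 + C(8,6)·0.60^6·0.40^2 + C(8,7)·0.60^7·0.40^1 + C(8,8)·0.60^8·0.40^0.
= 0.278692 + 0.209019 + 0.089580 + 0.016796 = 0.5941.

P = 0.5941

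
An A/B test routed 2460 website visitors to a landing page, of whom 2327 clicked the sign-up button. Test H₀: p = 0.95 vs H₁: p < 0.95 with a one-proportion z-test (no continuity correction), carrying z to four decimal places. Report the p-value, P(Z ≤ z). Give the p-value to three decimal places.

p̂ = 2327/2460 = 0.94593.
Under H₀, SE = √(p₀(1−p₀)/n) = √(0.95·0.05/2460) = √0.000019309 = 0.004394.
z = (p̂ − p₀)/SE = (2327/2460 − 0.95)/0.004394 ≈ -0.9251.
From the standard normal, P(Z ≤ z) = 0.177.

p-value = 0.177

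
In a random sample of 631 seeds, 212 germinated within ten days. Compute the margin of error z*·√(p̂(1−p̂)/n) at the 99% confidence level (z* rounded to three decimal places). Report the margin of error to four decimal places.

ME = 0.0484

With x = 212 successes in n = 631, p̂ = 0.33597.
SE(p̂) = √(0.33597·0.66403/631) = 0.018803.
The 99% critical value is z* = 2.576.
So ME = 0.0484.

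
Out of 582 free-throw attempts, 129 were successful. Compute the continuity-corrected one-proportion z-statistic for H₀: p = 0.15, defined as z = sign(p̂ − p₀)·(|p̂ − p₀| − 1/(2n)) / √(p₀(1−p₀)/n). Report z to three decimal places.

Sample proportion p̂ = 129/582 = 0.22165. p̂ − p₀ = 0.071649.
1/(2n) = 0.000859.
Corrected numerator: |0.071649| − 0.000859 = 0.070790.
Under H₀, SE = √(p₀(1−p₀)/n) = √(0.15·0.85/582) = √0.000219072 = 0.014801.
z = (+)0.070790/0.014801 = 4.783.

z = 4.783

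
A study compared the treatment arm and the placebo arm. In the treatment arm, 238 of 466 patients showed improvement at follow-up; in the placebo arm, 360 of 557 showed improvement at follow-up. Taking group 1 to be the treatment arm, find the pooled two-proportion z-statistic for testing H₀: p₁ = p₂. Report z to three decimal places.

z = -4.383

Sample proportions: p̂₁ = 238/466 = 0.51073 and p̂₂ = 360/557 = 0.64632.
Pooling: p̂ = 598/1023 = 0.58456.
SE = √[p̂(1−p̂)(1/n₁+1/n₂)] = √[0.58456·0.41544·(1/466+1/557)] ≈ 0.030938.
z = (p̂₁ − p̂₂)/SE = (0.51073 − 0.64632)/0.030938 = -0.13559/0.030938 = -4.383.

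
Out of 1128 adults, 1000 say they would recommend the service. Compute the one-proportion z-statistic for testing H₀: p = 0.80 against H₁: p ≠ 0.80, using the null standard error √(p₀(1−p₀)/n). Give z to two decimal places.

The sample proportion is 1000/1128 = 0.88652.
Under H₀, SE = √(p₀(1−p₀)/n) = √(0.80·0.20/1128) = √0.000141844 = 0.011910.
z = (0.88652 − 0.80)/0.011910 = 0.08652/0.011910 = 7.26.

z = 7.26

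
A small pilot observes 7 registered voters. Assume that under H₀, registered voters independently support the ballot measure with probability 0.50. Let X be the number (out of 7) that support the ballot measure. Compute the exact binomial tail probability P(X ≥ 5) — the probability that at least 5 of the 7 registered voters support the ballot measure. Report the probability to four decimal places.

P = 0.2266

X ~ Binomial(n=7, p=0.50).
P(X ≥ 5) = C(7,5)·0.50^5·0.50^2 + C(7,6)·0.50^6·0.50^1 + C(7,7)·0.50^7·0.50^0.
= 0.164062 + 0.054688 + 0.007812 = 0.2266.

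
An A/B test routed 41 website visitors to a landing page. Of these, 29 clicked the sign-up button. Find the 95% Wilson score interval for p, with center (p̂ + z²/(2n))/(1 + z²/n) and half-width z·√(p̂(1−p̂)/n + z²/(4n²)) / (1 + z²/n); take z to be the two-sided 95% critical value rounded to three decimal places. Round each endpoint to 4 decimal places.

(0.5552, 0.8239)

Here p̂ = 29/41 = 0.70732 and z = 1.960 (z² = 3.841600).
Denominator 1 + z²/n = 1 + 3.841600/41 = 1.093698.
Adjusted center: (0.70732 + z²/(2n))/1.093698 = 0.68956.
Radicand: p̂(1−p̂)/n + z²/(4n²) = 0.005049259 + 0.000571327 = 0.005620586.
Half-width = 1.960·√0.005620586/1.093698 = 0.13435.
Interval: 0.68956 ± 0.13435 → (0.5552, 0.8239).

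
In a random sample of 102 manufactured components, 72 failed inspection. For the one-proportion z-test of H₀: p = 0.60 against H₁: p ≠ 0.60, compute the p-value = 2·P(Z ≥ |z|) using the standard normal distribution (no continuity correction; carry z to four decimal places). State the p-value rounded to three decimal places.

p-value = 0.029

p̂ = 72/102 = 0.70588.
Null standard error: √(0.60·0.40/102) = √0.002352941 = 0.048507.
z = (p̂ − p₀)/SE = (72/102 − 0.60)/0.048507 ≈ 2.1828.
From the standard normal, 2·P(Z ≥ |z|) = 0.029.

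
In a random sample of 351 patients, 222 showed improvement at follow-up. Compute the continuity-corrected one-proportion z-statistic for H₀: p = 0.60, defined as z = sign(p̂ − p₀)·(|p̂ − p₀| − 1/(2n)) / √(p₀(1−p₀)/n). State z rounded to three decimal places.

The sample proportion is 222/351 = 0.63248. p̂ − p₀ = 0.032479.
Continuity correction 1/(2n) = 1/702 = 0.001425.
Corrected numerator: |0.032479| − 0.001425 = 0.031054.
SE₀ = √(0.60·0.40/351) = 0.026149.
z = (+)0.031054/0.026149 = 1.188.

z = 1.188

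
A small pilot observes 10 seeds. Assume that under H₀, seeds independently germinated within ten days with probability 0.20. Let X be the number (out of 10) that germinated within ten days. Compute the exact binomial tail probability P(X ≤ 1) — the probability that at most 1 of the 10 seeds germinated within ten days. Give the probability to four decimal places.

P = 0.3758

X is binomial with n = 10 and p = 0.20.
P(X ≤ 1) = C(10,0)·0.20^0·0.80^10 + C(10,1)·0.20^1·0.80^9.
= 0.107374 + 0.268435 = 0.3758.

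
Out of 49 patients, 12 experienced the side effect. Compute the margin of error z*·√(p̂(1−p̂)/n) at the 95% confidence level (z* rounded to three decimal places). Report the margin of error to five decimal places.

With x = 12 successes in n = 49, p̂ = 0.24490.
Standard error of p̂: √(0.184923/49) = √0.003773938 = 0.061432.
For 95% confidence, z* = 1.960.
Margin of error = z*·SE = 1.960 × 0.061432 = 0.12041.

ME = 0.12041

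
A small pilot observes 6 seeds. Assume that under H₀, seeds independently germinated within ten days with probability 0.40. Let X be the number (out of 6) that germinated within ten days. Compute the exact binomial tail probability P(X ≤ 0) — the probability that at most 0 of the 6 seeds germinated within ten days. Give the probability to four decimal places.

X ~ Binomial(n=6, p=0.40).
P(X ≤ 0) = C(6,0)·0.40^0·0.60^6.
= 0.046656 = 0.0467.

P = 0.0467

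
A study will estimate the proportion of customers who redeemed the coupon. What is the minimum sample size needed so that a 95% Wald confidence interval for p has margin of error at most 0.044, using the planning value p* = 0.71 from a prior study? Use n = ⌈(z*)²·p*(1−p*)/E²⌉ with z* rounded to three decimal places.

z* = 1.960 at the 95% level.
p*(1−p*) = 0.2059.
Required n before rounding: 3.841600 × 0.2059 / 0.044² = 408.567.
⌈408.567⌉ = 409.

n = 409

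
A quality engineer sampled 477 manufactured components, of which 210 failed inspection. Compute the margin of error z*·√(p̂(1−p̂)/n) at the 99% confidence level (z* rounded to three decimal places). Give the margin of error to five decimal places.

With x = 210 successes in n = 477, p̂ = 0.44025.
SE(p̂) = √(0.44025·0.55975/477) = 0.022729.
The 99% critical value is z* = 2.576.
So ME = 0.05855.

ME = 0.05855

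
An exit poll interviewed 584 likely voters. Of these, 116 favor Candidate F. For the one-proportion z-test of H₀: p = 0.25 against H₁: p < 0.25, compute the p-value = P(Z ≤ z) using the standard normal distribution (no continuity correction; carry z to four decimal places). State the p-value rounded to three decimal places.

With x = 116 successes in n = 584, p̂ = 0.19863.
SE₀ = √(0.25·0.75/584) = 0.017918.
Test statistic (full precision, shown to 4 dp): z = (116/584 − 0.25)/SE₀ ≈ -2.8669.
From the standard normal, P(Z ≤ z) = 0.002.

p-value = 0.002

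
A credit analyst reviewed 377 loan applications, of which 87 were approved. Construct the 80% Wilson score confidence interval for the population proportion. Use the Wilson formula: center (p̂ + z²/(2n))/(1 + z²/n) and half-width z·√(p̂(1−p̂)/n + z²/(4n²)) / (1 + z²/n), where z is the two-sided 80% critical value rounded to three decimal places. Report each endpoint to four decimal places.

p̂ = 87/377 = 0.23077; z = 1.282, so z² = 1.643524.
Denominator 1 + z²/n = 1 + 1.643524/377 = 1.004359.
Center = (0.23077 + 0.002180)/1.004359 = 0.23194.
Radicand: p̂(1−p̂)/n + z²/(4n²) = 0.000470862 + 0.000002891 = 0.000473753.
Half-width = z·√(radicand)/denom = 1.282·0.021766/1.004359 = 0.02778.
Interval: 0.23194 ± 0.02778 → (0.2042, 0.2597).

(0.2042, 0.2597)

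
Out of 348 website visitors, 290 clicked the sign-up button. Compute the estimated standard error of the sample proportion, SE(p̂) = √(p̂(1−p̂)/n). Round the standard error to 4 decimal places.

SE = 0.0200

The sample proportion is 290/348 = 0.83333.
p̂(1−p̂) = 0.138891.
SE = √(0.138891/348) = √0.000399112 = 0.0200.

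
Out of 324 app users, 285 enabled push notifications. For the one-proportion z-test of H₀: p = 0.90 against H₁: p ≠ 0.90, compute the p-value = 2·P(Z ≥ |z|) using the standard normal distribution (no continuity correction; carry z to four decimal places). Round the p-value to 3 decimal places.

p-value = 0.222

With x = 285 successes in n = 324, p̂ = 0.87963.
SE₀ = √(0.90·0.10/324) = 0.016667.
Test statistic (full precision, shown to 4 dp): z = (285/324 − 0.90)/SE₀ ≈ -1.2222.
p-value = 2·P(Z ≥ |z|) with z = -1.2222 → 0.222.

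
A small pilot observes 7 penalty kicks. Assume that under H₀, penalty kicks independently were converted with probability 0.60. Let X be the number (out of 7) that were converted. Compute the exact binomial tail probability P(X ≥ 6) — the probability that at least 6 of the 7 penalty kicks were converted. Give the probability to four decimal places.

X is binomial with n = 7 and p = 0.60.
P(X ≥ 6) = C(7,6)·0.60^6·0.40^1 + C(7,7)·0.60^7·0.40^0.
= 0.130637 + 0.027994 = 0.1586.

P = 0.1586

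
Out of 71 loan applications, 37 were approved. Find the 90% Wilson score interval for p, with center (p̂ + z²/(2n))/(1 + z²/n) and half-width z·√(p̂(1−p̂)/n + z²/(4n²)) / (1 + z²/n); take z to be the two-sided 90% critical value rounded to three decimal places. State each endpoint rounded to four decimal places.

(0.4246, 0.6161)

p̂ = 37/71 = 0.52113; z = 1.645, so z² = 2.706025.
1 + z²/n = 1.038113.
Adjusted center: (0.52113 + z²/(2n))/1.038113 = 0.52035.
Radicand: p̂(1−p̂)/n + z²/(4n²) = 0.003514840 + 0.000134201 = 0.003649041.
Half-width = 1.645·√0.003649041/1.038113 = 0.09572.
CI: 0.52035 ± 0.09572 = (0.4246, 0.6161).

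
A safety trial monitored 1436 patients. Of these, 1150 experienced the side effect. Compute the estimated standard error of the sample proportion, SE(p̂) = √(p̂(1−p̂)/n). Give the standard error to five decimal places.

SE = 0.01054

The sample proportion is 1150/1436 = 0.80084.
p̂(1−p̂) = 0.80084·0.19916 = 0.159495.
Dividing by n and taking the root: √0.000111069 = 0.01054.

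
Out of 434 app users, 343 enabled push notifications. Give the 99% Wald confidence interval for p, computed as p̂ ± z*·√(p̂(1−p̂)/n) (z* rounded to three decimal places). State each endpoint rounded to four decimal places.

The sample proportion is 343/434 = 0.79032.
SE = √(p̂(1−p̂)/n) = √(0.165713/434) = 0.019540.
The 99% critical value is z* = 2.576.
Margin of error: 2.576 × 0.019540 = 0.05034.
Interval: 0.79032 ± 0.05034 → (0.7400, 0.8407).

(0.7400, 0.8407)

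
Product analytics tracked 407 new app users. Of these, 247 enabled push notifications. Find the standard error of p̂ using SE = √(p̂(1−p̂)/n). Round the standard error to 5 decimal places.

The sample proportion is 247/407 = 0.60688.
p̂(1−p̂) = 0.60688·0.39312 = 0.238577.
SE = √(0.238577/407) = √0.000586184 = 0.02421.

SE = 0.02421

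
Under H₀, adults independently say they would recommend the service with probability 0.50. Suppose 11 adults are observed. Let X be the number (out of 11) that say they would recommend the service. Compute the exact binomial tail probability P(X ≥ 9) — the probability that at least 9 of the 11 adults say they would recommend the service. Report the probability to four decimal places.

X ~ Binomial(n=11, p=0.50).
P(X ≥ 9) = C(11,9)·0.50^9·0.50^2 + C(11,10)·0.50^10·0.50^1 + C(11,11)·0.50^11·0.50^0.
= 0.026855 + 0.005371 + 0.000488 = 0.0327.

P = 0.0327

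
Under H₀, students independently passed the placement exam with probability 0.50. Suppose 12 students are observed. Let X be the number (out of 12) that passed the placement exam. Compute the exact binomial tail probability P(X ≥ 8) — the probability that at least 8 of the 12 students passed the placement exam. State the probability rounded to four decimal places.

X is binomial with n = 12 and p = 0.50.
P(X ≥ 8) = Σ_{j=8}^{12} C(12,j)·0.50^j·0.50^{12−j}.
= 0.120850 + 0.053711 + 0.016113 + 0.002930 + 0.000244 = 0.1938.

P = 0.1938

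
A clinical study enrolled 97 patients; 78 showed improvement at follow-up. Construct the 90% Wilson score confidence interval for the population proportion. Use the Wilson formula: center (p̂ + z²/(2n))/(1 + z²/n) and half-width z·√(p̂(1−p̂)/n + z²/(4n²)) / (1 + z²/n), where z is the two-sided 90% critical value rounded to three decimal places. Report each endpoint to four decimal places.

Here p̂ = 78/97 = 0.80412 and z = 1.645 (z² = 2.706025).
Denominator 1 + z²/n = 1 + 2.706025/97 = 1.027897.
Adjusted center: (0.80412 + z²/(2n))/1.027897 = 0.79587.
Radicand: p̂(1−p̂)/n + z²/(4n²) = 0.001623802 + 0.000071900 = 0.001695702.
Half-width = 1.645·√0.001695702/1.027897 = 0.06590.
So the interval runs from 0.7300 to 0.8618.

(0.7300, 0.8618)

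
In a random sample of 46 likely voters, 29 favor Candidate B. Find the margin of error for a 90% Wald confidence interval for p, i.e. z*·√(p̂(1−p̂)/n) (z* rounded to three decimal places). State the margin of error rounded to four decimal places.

The sample proportion is 29/46 = 0.63043.
SE(p̂) = √(0.63043·0.36957/46) = 0.071168.
The 90% critical value is z* = 1.645.
ME = 1.645·0.071168 = 0.1171.

ME = 0.1171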